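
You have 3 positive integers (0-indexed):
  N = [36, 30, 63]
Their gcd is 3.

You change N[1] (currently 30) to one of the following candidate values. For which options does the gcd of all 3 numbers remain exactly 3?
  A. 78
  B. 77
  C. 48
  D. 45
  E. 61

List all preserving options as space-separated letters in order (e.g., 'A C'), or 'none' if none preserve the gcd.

Answer: A C

Derivation:
Old gcd = 3; gcd of others (without N[1]) = 9
New gcd for candidate v: gcd(9, v). Preserves old gcd iff gcd(9, v) = 3.
  Option A: v=78, gcd(9,78)=3 -> preserves
  Option B: v=77, gcd(9,77)=1 -> changes
  Option C: v=48, gcd(9,48)=3 -> preserves
  Option D: v=45, gcd(9,45)=9 -> changes
  Option E: v=61, gcd(9,61)=1 -> changes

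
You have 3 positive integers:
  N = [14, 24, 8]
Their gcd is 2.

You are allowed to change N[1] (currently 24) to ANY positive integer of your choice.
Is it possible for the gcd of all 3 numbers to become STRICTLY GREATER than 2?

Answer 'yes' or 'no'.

Answer: no

Derivation:
Current gcd = 2
gcd of all OTHER numbers (without N[1]=24): gcd([14, 8]) = 2
The new gcd after any change is gcd(2, new_value).
This can be at most 2.
Since 2 = old gcd 2, the gcd can only stay the same or decrease.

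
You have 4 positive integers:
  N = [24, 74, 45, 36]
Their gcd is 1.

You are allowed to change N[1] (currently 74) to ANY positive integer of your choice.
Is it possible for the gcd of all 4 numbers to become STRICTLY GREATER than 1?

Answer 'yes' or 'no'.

Answer: yes

Derivation:
Current gcd = 1
gcd of all OTHER numbers (without N[1]=74): gcd([24, 45, 36]) = 3
The new gcd after any change is gcd(3, new_value).
This can be at most 3.
Since 3 > old gcd 1, the gcd CAN increase (e.g., set N[1] = 3).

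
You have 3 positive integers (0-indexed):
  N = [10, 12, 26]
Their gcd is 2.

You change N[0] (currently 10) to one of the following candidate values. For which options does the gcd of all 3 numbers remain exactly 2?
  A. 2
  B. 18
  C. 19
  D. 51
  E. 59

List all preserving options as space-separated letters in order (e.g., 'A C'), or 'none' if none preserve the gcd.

Old gcd = 2; gcd of others (without N[0]) = 2
New gcd for candidate v: gcd(2, v). Preserves old gcd iff gcd(2, v) = 2.
  Option A: v=2, gcd(2,2)=2 -> preserves
  Option B: v=18, gcd(2,18)=2 -> preserves
  Option C: v=19, gcd(2,19)=1 -> changes
  Option D: v=51, gcd(2,51)=1 -> changes
  Option E: v=59, gcd(2,59)=1 -> changes

Answer: A B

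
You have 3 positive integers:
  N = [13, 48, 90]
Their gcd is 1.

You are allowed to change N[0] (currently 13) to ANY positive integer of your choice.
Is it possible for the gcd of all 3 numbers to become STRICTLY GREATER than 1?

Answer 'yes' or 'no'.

Answer: yes

Derivation:
Current gcd = 1
gcd of all OTHER numbers (without N[0]=13): gcd([48, 90]) = 6
The new gcd after any change is gcd(6, new_value).
This can be at most 6.
Since 6 > old gcd 1, the gcd CAN increase (e.g., set N[0] = 6).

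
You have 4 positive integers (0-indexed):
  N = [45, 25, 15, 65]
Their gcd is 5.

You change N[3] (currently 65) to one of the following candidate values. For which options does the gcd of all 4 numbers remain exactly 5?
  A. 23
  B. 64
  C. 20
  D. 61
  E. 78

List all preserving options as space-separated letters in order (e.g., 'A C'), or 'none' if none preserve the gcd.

Answer: C

Derivation:
Old gcd = 5; gcd of others (without N[3]) = 5
New gcd for candidate v: gcd(5, v). Preserves old gcd iff gcd(5, v) = 5.
  Option A: v=23, gcd(5,23)=1 -> changes
  Option B: v=64, gcd(5,64)=1 -> changes
  Option C: v=20, gcd(5,20)=5 -> preserves
  Option D: v=61, gcd(5,61)=1 -> changes
  Option E: v=78, gcd(5,78)=1 -> changes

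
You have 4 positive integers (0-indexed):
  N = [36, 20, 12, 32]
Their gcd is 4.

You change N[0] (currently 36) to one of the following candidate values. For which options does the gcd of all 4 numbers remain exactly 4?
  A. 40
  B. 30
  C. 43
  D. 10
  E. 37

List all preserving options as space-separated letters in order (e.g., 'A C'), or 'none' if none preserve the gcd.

Answer: A

Derivation:
Old gcd = 4; gcd of others (without N[0]) = 4
New gcd for candidate v: gcd(4, v). Preserves old gcd iff gcd(4, v) = 4.
  Option A: v=40, gcd(4,40)=4 -> preserves
  Option B: v=30, gcd(4,30)=2 -> changes
  Option C: v=43, gcd(4,43)=1 -> changes
  Option D: v=10, gcd(4,10)=2 -> changes
  Option E: v=37, gcd(4,37)=1 -> changes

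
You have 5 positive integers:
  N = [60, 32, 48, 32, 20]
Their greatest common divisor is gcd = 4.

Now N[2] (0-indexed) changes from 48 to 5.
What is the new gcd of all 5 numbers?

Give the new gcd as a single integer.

Answer: 1

Derivation:
Numbers: [60, 32, 48, 32, 20], gcd = 4
Change: index 2, 48 -> 5
gcd of the OTHER numbers (without index 2): gcd([60, 32, 32, 20]) = 4
New gcd = gcd(g_others, new_val) = gcd(4, 5) = 1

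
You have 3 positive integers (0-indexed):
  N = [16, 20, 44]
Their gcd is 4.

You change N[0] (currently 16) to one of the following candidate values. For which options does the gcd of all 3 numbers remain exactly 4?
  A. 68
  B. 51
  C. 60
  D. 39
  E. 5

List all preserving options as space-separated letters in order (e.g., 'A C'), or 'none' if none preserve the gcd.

Old gcd = 4; gcd of others (without N[0]) = 4
New gcd for candidate v: gcd(4, v). Preserves old gcd iff gcd(4, v) = 4.
  Option A: v=68, gcd(4,68)=4 -> preserves
  Option B: v=51, gcd(4,51)=1 -> changes
  Option C: v=60, gcd(4,60)=4 -> preserves
  Option D: v=39, gcd(4,39)=1 -> changes
  Option E: v=5, gcd(4,5)=1 -> changes

Answer: A C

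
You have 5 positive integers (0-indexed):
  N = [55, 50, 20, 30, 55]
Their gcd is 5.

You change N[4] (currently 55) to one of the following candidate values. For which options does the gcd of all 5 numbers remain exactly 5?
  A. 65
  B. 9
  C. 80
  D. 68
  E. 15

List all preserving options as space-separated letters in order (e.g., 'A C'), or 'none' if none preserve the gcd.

Old gcd = 5; gcd of others (without N[4]) = 5
New gcd for candidate v: gcd(5, v). Preserves old gcd iff gcd(5, v) = 5.
  Option A: v=65, gcd(5,65)=5 -> preserves
  Option B: v=9, gcd(5,9)=1 -> changes
  Option C: v=80, gcd(5,80)=5 -> preserves
  Option D: v=68, gcd(5,68)=1 -> changes
  Option E: v=15, gcd(5,15)=5 -> preserves

Answer: A C E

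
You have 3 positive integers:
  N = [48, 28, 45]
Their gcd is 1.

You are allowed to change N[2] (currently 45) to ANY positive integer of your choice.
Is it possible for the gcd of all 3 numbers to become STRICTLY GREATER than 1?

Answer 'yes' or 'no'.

Answer: yes

Derivation:
Current gcd = 1
gcd of all OTHER numbers (without N[2]=45): gcd([48, 28]) = 4
The new gcd after any change is gcd(4, new_value).
This can be at most 4.
Since 4 > old gcd 1, the gcd CAN increase (e.g., set N[2] = 4).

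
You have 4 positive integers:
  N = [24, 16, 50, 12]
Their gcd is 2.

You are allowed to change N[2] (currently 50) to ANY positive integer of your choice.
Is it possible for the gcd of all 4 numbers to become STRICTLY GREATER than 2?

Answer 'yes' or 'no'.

Answer: yes

Derivation:
Current gcd = 2
gcd of all OTHER numbers (without N[2]=50): gcd([24, 16, 12]) = 4
The new gcd after any change is gcd(4, new_value).
This can be at most 4.
Since 4 > old gcd 2, the gcd CAN increase (e.g., set N[2] = 4).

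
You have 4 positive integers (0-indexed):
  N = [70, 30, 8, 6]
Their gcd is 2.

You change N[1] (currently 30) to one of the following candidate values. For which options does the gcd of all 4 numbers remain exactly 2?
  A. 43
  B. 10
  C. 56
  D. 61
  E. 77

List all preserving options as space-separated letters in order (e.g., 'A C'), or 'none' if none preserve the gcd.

Old gcd = 2; gcd of others (without N[1]) = 2
New gcd for candidate v: gcd(2, v). Preserves old gcd iff gcd(2, v) = 2.
  Option A: v=43, gcd(2,43)=1 -> changes
  Option B: v=10, gcd(2,10)=2 -> preserves
  Option C: v=56, gcd(2,56)=2 -> preserves
  Option D: v=61, gcd(2,61)=1 -> changes
  Option E: v=77, gcd(2,77)=1 -> changes

Answer: B C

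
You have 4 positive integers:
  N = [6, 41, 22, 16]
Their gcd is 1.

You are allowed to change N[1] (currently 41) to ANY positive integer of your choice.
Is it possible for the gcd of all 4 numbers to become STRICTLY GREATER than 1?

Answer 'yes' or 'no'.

Answer: yes

Derivation:
Current gcd = 1
gcd of all OTHER numbers (without N[1]=41): gcd([6, 22, 16]) = 2
The new gcd after any change is gcd(2, new_value).
This can be at most 2.
Since 2 > old gcd 1, the gcd CAN increase (e.g., set N[1] = 2).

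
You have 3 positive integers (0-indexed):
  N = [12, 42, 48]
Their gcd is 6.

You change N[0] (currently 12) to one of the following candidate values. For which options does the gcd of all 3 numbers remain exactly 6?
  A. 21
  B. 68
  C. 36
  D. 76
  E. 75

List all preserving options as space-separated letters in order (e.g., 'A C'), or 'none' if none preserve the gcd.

Answer: C

Derivation:
Old gcd = 6; gcd of others (without N[0]) = 6
New gcd for candidate v: gcd(6, v). Preserves old gcd iff gcd(6, v) = 6.
  Option A: v=21, gcd(6,21)=3 -> changes
  Option B: v=68, gcd(6,68)=2 -> changes
  Option C: v=36, gcd(6,36)=6 -> preserves
  Option D: v=76, gcd(6,76)=2 -> changes
  Option E: v=75, gcd(6,75)=3 -> changes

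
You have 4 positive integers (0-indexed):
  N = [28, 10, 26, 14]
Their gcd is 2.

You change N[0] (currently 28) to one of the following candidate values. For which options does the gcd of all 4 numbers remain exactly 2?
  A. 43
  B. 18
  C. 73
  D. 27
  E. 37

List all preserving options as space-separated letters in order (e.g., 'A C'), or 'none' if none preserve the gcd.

Old gcd = 2; gcd of others (without N[0]) = 2
New gcd for candidate v: gcd(2, v). Preserves old gcd iff gcd(2, v) = 2.
  Option A: v=43, gcd(2,43)=1 -> changes
  Option B: v=18, gcd(2,18)=2 -> preserves
  Option C: v=73, gcd(2,73)=1 -> changes
  Option D: v=27, gcd(2,27)=1 -> changes
  Option E: v=37, gcd(2,37)=1 -> changes

Answer: B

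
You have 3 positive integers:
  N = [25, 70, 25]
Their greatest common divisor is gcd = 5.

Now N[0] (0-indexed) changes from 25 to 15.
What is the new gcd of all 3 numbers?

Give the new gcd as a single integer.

Numbers: [25, 70, 25], gcd = 5
Change: index 0, 25 -> 15
gcd of the OTHER numbers (without index 0): gcd([70, 25]) = 5
New gcd = gcd(g_others, new_val) = gcd(5, 15) = 5

Answer: 5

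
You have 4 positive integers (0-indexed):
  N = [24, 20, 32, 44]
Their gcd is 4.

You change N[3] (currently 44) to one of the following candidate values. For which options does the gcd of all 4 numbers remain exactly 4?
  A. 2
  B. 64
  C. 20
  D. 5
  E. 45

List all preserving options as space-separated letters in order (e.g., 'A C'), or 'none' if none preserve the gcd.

Answer: B C

Derivation:
Old gcd = 4; gcd of others (without N[3]) = 4
New gcd for candidate v: gcd(4, v). Preserves old gcd iff gcd(4, v) = 4.
  Option A: v=2, gcd(4,2)=2 -> changes
  Option B: v=64, gcd(4,64)=4 -> preserves
  Option C: v=20, gcd(4,20)=4 -> preserves
  Option D: v=5, gcd(4,5)=1 -> changes
  Option E: v=45, gcd(4,45)=1 -> changes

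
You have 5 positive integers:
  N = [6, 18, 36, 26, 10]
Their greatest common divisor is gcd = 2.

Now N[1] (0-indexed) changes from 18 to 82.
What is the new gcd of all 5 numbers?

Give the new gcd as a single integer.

Answer: 2

Derivation:
Numbers: [6, 18, 36, 26, 10], gcd = 2
Change: index 1, 18 -> 82
gcd of the OTHER numbers (without index 1): gcd([6, 36, 26, 10]) = 2
New gcd = gcd(g_others, new_val) = gcd(2, 82) = 2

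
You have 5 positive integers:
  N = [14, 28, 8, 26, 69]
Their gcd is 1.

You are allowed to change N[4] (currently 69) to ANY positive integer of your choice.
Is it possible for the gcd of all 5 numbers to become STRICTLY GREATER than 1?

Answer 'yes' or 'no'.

Current gcd = 1
gcd of all OTHER numbers (without N[4]=69): gcd([14, 28, 8, 26]) = 2
The new gcd after any change is gcd(2, new_value).
This can be at most 2.
Since 2 > old gcd 1, the gcd CAN increase (e.g., set N[4] = 2).

Answer: yes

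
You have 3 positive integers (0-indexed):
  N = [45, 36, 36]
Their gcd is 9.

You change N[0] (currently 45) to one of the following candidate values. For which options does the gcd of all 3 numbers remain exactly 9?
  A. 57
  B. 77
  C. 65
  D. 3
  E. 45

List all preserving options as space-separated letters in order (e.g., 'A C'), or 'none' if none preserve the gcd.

Old gcd = 9; gcd of others (without N[0]) = 36
New gcd for candidate v: gcd(36, v). Preserves old gcd iff gcd(36, v) = 9.
  Option A: v=57, gcd(36,57)=3 -> changes
  Option B: v=77, gcd(36,77)=1 -> changes
  Option C: v=65, gcd(36,65)=1 -> changes
  Option D: v=3, gcd(36,3)=3 -> changes
  Option E: v=45, gcd(36,45)=9 -> preserves

Answer: E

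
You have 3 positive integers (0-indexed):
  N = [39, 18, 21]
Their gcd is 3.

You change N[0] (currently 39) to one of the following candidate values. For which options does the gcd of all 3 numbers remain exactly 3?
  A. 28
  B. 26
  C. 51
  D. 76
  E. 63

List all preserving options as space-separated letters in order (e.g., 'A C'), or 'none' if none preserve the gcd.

Answer: C E

Derivation:
Old gcd = 3; gcd of others (without N[0]) = 3
New gcd for candidate v: gcd(3, v). Preserves old gcd iff gcd(3, v) = 3.
  Option A: v=28, gcd(3,28)=1 -> changes
  Option B: v=26, gcd(3,26)=1 -> changes
  Option C: v=51, gcd(3,51)=3 -> preserves
  Option D: v=76, gcd(3,76)=1 -> changes
  Option E: v=63, gcd(3,63)=3 -> preserves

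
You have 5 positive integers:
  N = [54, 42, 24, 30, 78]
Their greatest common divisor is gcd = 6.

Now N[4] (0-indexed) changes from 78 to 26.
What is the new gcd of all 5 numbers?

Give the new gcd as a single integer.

Answer: 2

Derivation:
Numbers: [54, 42, 24, 30, 78], gcd = 6
Change: index 4, 78 -> 26
gcd of the OTHER numbers (without index 4): gcd([54, 42, 24, 30]) = 6
New gcd = gcd(g_others, new_val) = gcd(6, 26) = 2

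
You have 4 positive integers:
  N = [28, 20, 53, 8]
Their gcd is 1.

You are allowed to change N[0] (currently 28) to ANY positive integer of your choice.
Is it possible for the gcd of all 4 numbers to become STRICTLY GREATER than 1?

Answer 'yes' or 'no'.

Answer: no

Derivation:
Current gcd = 1
gcd of all OTHER numbers (without N[0]=28): gcd([20, 53, 8]) = 1
The new gcd after any change is gcd(1, new_value).
This can be at most 1.
Since 1 = old gcd 1, the gcd can only stay the same or decrease.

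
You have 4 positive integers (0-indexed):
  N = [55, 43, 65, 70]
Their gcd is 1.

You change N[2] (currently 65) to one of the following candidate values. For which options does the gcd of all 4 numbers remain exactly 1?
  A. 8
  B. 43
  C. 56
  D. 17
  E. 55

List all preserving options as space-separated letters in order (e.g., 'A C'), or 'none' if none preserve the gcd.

Old gcd = 1; gcd of others (without N[2]) = 1
New gcd for candidate v: gcd(1, v). Preserves old gcd iff gcd(1, v) = 1.
  Option A: v=8, gcd(1,8)=1 -> preserves
  Option B: v=43, gcd(1,43)=1 -> preserves
  Option C: v=56, gcd(1,56)=1 -> preserves
  Option D: v=17, gcd(1,17)=1 -> preserves
  Option E: v=55, gcd(1,55)=1 -> preserves

Answer: A B C D E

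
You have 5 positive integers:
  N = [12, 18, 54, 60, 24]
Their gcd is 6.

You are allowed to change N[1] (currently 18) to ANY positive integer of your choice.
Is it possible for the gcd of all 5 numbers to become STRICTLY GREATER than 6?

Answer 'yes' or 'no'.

Current gcd = 6
gcd of all OTHER numbers (without N[1]=18): gcd([12, 54, 60, 24]) = 6
The new gcd after any change is gcd(6, new_value).
This can be at most 6.
Since 6 = old gcd 6, the gcd can only stay the same or decrease.

Answer: no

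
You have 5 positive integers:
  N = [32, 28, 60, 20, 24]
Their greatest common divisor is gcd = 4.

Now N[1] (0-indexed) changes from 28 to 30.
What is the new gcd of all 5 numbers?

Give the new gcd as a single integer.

Numbers: [32, 28, 60, 20, 24], gcd = 4
Change: index 1, 28 -> 30
gcd of the OTHER numbers (without index 1): gcd([32, 60, 20, 24]) = 4
New gcd = gcd(g_others, new_val) = gcd(4, 30) = 2

Answer: 2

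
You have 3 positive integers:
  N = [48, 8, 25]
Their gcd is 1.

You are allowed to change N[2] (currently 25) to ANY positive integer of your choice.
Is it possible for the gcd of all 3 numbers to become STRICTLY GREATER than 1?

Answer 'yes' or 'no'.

Answer: yes

Derivation:
Current gcd = 1
gcd of all OTHER numbers (without N[2]=25): gcd([48, 8]) = 8
The new gcd after any change is gcd(8, new_value).
This can be at most 8.
Since 8 > old gcd 1, the gcd CAN increase (e.g., set N[2] = 8).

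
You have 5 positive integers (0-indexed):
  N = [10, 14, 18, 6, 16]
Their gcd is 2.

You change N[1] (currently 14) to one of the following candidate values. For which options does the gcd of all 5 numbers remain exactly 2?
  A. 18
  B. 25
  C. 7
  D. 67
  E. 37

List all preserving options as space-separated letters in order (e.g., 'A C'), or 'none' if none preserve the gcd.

Old gcd = 2; gcd of others (without N[1]) = 2
New gcd for candidate v: gcd(2, v). Preserves old gcd iff gcd(2, v) = 2.
  Option A: v=18, gcd(2,18)=2 -> preserves
  Option B: v=25, gcd(2,25)=1 -> changes
  Option C: v=7, gcd(2,7)=1 -> changes
  Option D: v=67, gcd(2,67)=1 -> changes
  Option E: v=37, gcd(2,37)=1 -> changes

Answer: A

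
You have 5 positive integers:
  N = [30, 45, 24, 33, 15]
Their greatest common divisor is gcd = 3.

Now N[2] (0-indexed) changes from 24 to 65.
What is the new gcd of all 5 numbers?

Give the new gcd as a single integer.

Numbers: [30, 45, 24, 33, 15], gcd = 3
Change: index 2, 24 -> 65
gcd of the OTHER numbers (without index 2): gcd([30, 45, 33, 15]) = 3
New gcd = gcd(g_others, new_val) = gcd(3, 65) = 1

Answer: 1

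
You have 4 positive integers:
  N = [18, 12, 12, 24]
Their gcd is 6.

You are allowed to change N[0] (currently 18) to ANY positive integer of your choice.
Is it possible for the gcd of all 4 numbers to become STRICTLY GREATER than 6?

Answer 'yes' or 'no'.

Answer: yes

Derivation:
Current gcd = 6
gcd of all OTHER numbers (without N[0]=18): gcd([12, 12, 24]) = 12
The new gcd after any change is gcd(12, new_value).
This can be at most 12.
Since 12 > old gcd 6, the gcd CAN increase (e.g., set N[0] = 12).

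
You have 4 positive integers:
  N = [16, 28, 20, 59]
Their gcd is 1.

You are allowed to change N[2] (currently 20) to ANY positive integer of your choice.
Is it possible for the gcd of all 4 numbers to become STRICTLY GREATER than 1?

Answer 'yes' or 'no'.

Answer: no

Derivation:
Current gcd = 1
gcd of all OTHER numbers (without N[2]=20): gcd([16, 28, 59]) = 1
The new gcd after any change is gcd(1, new_value).
This can be at most 1.
Since 1 = old gcd 1, the gcd can only stay the same or decrease.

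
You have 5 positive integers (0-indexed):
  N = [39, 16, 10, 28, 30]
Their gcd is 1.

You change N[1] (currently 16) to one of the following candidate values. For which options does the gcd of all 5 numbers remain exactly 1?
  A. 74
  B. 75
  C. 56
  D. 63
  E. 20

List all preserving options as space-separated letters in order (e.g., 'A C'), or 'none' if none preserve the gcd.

Answer: A B C D E

Derivation:
Old gcd = 1; gcd of others (without N[1]) = 1
New gcd for candidate v: gcd(1, v). Preserves old gcd iff gcd(1, v) = 1.
  Option A: v=74, gcd(1,74)=1 -> preserves
  Option B: v=75, gcd(1,75)=1 -> preserves
  Option C: v=56, gcd(1,56)=1 -> preserves
  Option D: v=63, gcd(1,63)=1 -> preserves
  Option E: v=20, gcd(1,20)=1 -> preserves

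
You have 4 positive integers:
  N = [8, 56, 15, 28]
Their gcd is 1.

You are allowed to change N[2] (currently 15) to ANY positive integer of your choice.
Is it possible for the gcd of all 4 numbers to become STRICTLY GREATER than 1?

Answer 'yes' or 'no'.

Current gcd = 1
gcd of all OTHER numbers (without N[2]=15): gcd([8, 56, 28]) = 4
The new gcd after any change is gcd(4, new_value).
This can be at most 4.
Since 4 > old gcd 1, the gcd CAN increase (e.g., set N[2] = 4).

Answer: yes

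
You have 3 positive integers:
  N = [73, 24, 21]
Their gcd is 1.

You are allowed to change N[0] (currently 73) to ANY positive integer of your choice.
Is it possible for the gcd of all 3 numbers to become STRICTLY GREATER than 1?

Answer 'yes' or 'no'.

Answer: yes

Derivation:
Current gcd = 1
gcd of all OTHER numbers (without N[0]=73): gcd([24, 21]) = 3
The new gcd after any change is gcd(3, new_value).
This can be at most 3.
Since 3 > old gcd 1, the gcd CAN increase (e.g., set N[0] = 3).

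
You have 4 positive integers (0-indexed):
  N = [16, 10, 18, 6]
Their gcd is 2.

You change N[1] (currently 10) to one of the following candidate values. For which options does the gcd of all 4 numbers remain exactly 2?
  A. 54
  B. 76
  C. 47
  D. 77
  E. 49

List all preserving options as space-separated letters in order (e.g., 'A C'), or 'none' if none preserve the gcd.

Answer: A B

Derivation:
Old gcd = 2; gcd of others (without N[1]) = 2
New gcd for candidate v: gcd(2, v). Preserves old gcd iff gcd(2, v) = 2.
  Option A: v=54, gcd(2,54)=2 -> preserves
  Option B: v=76, gcd(2,76)=2 -> preserves
  Option C: v=47, gcd(2,47)=1 -> changes
  Option D: v=77, gcd(2,77)=1 -> changes
  Option E: v=49, gcd(2,49)=1 -> changes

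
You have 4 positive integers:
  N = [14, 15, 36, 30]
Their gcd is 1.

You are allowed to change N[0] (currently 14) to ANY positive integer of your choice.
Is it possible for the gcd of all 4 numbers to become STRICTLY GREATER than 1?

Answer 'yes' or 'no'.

Current gcd = 1
gcd of all OTHER numbers (without N[0]=14): gcd([15, 36, 30]) = 3
The new gcd after any change is gcd(3, new_value).
This can be at most 3.
Since 3 > old gcd 1, the gcd CAN increase (e.g., set N[0] = 3).

Answer: yes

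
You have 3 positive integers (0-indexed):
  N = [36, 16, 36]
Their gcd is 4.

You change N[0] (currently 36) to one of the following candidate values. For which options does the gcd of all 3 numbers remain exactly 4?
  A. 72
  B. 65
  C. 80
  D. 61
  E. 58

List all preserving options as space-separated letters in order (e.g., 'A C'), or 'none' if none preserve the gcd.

Answer: A C

Derivation:
Old gcd = 4; gcd of others (without N[0]) = 4
New gcd for candidate v: gcd(4, v). Preserves old gcd iff gcd(4, v) = 4.
  Option A: v=72, gcd(4,72)=4 -> preserves
  Option B: v=65, gcd(4,65)=1 -> changes
  Option C: v=80, gcd(4,80)=4 -> preserves
  Option D: v=61, gcd(4,61)=1 -> changes
  Option E: v=58, gcd(4,58)=2 -> changes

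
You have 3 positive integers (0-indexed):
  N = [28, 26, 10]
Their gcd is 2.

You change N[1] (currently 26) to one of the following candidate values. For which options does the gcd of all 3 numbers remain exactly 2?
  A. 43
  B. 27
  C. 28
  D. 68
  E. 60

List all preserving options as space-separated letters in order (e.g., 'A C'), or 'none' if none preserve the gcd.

Answer: C D E

Derivation:
Old gcd = 2; gcd of others (without N[1]) = 2
New gcd for candidate v: gcd(2, v). Preserves old gcd iff gcd(2, v) = 2.
  Option A: v=43, gcd(2,43)=1 -> changes
  Option B: v=27, gcd(2,27)=1 -> changes
  Option C: v=28, gcd(2,28)=2 -> preserves
  Option D: v=68, gcd(2,68)=2 -> preserves
  Option E: v=60, gcd(2,60)=2 -> preserves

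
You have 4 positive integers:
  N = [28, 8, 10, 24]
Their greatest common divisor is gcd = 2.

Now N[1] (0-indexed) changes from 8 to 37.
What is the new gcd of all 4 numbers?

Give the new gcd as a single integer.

Numbers: [28, 8, 10, 24], gcd = 2
Change: index 1, 8 -> 37
gcd of the OTHER numbers (without index 1): gcd([28, 10, 24]) = 2
New gcd = gcd(g_others, new_val) = gcd(2, 37) = 1

Answer: 1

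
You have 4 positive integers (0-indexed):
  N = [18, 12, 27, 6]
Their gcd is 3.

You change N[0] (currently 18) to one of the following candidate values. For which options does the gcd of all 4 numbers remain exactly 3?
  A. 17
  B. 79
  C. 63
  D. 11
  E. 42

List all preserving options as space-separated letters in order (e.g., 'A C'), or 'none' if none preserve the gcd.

Answer: C E

Derivation:
Old gcd = 3; gcd of others (without N[0]) = 3
New gcd for candidate v: gcd(3, v). Preserves old gcd iff gcd(3, v) = 3.
  Option A: v=17, gcd(3,17)=1 -> changes
  Option B: v=79, gcd(3,79)=1 -> changes
  Option C: v=63, gcd(3,63)=3 -> preserves
  Option D: v=11, gcd(3,11)=1 -> changes
  Option E: v=42, gcd(3,42)=3 -> preserves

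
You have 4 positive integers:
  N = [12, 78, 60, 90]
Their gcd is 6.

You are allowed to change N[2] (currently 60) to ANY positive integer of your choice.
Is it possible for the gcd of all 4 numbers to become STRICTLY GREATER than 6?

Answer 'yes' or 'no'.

Current gcd = 6
gcd of all OTHER numbers (without N[2]=60): gcd([12, 78, 90]) = 6
The new gcd after any change is gcd(6, new_value).
This can be at most 6.
Since 6 = old gcd 6, the gcd can only stay the same or decrease.

Answer: no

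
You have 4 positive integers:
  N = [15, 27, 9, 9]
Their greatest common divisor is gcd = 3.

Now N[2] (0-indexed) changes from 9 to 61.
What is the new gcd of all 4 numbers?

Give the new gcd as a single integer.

Answer: 1

Derivation:
Numbers: [15, 27, 9, 9], gcd = 3
Change: index 2, 9 -> 61
gcd of the OTHER numbers (without index 2): gcd([15, 27, 9]) = 3
New gcd = gcd(g_others, new_val) = gcd(3, 61) = 1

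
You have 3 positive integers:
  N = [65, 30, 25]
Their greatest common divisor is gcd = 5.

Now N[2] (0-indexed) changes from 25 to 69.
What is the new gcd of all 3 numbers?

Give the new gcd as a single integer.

Answer: 1

Derivation:
Numbers: [65, 30, 25], gcd = 5
Change: index 2, 25 -> 69
gcd of the OTHER numbers (without index 2): gcd([65, 30]) = 5
New gcd = gcd(g_others, new_val) = gcd(5, 69) = 1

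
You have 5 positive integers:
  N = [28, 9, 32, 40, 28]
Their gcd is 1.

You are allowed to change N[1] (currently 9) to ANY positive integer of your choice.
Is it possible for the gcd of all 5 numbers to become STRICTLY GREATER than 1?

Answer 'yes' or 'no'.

Current gcd = 1
gcd of all OTHER numbers (without N[1]=9): gcd([28, 32, 40, 28]) = 4
The new gcd after any change is gcd(4, new_value).
This can be at most 4.
Since 4 > old gcd 1, the gcd CAN increase (e.g., set N[1] = 4).

Answer: yes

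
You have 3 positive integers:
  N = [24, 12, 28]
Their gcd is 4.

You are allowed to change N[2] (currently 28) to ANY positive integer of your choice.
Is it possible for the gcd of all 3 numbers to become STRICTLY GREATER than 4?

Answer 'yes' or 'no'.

Answer: yes

Derivation:
Current gcd = 4
gcd of all OTHER numbers (without N[2]=28): gcd([24, 12]) = 12
The new gcd after any change is gcd(12, new_value).
This can be at most 12.
Since 12 > old gcd 4, the gcd CAN increase (e.g., set N[2] = 12).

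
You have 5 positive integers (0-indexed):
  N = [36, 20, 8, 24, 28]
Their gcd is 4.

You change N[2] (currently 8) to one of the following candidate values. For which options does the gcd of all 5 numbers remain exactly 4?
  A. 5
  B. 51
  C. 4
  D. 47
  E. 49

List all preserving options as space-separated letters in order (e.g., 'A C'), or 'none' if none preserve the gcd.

Old gcd = 4; gcd of others (without N[2]) = 4
New gcd for candidate v: gcd(4, v). Preserves old gcd iff gcd(4, v) = 4.
  Option A: v=5, gcd(4,5)=1 -> changes
  Option B: v=51, gcd(4,51)=1 -> changes
  Option C: v=4, gcd(4,4)=4 -> preserves
  Option D: v=47, gcd(4,47)=1 -> changes
  Option E: v=49, gcd(4,49)=1 -> changes

Answer: C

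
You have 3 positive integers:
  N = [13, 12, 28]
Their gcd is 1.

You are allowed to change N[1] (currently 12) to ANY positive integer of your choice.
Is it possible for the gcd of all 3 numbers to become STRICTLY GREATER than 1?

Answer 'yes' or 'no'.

Current gcd = 1
gcd of all OTHER numbers (without N[1]=12): gcd([13, 28]) = 1
The new gcd after any change is gcd(1, new_value).
This can be at most 1.
Since 1 = old gcd 1, the gcd can only stay the same or decrease.

Answer: no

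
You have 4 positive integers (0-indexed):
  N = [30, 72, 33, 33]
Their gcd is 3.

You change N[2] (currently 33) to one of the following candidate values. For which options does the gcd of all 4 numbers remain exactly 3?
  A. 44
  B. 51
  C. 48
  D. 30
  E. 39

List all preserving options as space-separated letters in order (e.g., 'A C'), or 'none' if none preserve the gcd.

Old gcd = 3; gcd of others (without N[2]) = 3
New gcd for candidate v: gcd(3, v). Preserves old gcd iff gcd(3, v) = 3.
  Option A: v=44, gcd(3,44)=1 -> changes
  Option B: v=51, gcd(3,51)=3 -> preserves
  Option C: v=48, gcd(3,48)=3 -> preserves
  Option D: v=30, gcd(3,30)=3 -> preserves
  Option E: v=39, gcd(3,39)=3 -> preserves

Answer: B C D E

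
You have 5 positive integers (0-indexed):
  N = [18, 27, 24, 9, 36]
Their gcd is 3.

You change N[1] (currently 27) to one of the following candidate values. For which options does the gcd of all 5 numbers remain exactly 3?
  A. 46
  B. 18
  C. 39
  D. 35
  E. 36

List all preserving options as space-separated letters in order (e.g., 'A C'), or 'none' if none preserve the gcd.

Old gcd = 3; gcd of others (without N[1]) = 3
New gcd for candidate v: gcd(3, v). Preserves old gcd iff gcd(3, v) = 3.
  Option A: v=46, gcd(3,46)=1 -> changes
  Option B: v=18, gcd(3,18)=3 -> preserves
  Option C: v=39, gcd(3,39)=3 -> preserves
  Option D: v=35, gcd(3,35)=1 -> changes
  Option E: v=36, gcd(3,36)=3 -> preserves

Answer: B C E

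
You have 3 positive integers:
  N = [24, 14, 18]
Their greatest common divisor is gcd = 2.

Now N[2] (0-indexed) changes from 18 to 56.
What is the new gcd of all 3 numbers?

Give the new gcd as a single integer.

Answer: 2

Derivation:
Numbers: [24, 14, 18], gcd = 2
Change: index 2, 18 -> 56
gcd of the OTHER numbers (without index 2): gcd([24, 14]) = 2
New gcd = gcd(g_others, new_val) = gcd(2, 56) = 2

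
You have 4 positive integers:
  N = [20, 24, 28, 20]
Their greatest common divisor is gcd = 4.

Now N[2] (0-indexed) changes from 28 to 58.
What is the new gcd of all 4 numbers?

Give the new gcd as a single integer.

Numbers: [20, 24, 28, 20], gcd = 4
Change: index 2, 28 -> 58
gcd of the OTHER numbers (without index 2): gcd([20, 24, 20]) = 4
New gcd = gcd(g_others, new_val) = gcd(4, 58) = 2

Answer: 2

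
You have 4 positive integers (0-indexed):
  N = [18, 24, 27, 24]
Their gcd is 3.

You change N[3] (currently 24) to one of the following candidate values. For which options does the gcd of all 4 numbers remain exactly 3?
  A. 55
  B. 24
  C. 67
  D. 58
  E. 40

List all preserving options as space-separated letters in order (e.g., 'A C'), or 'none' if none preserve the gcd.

Answer: B

Derivation:
Old gcd = 3; gcd of others (without N[3]) = 3
New gcd for candidate v: gcd(3, v). Preserves old gcd iff gcd(3, v) = 3.
  Option A: v=55, gcd(3,55)=1 -> changes
  Option B: v=24, gcd(3,24)=3 -> preserves
  Option C: v=67, gcd(3,67)=1 -> changes
  Option D: v=58, gcd(3,58)=1 -> changes
  Option E: v=40, gcd(3,40)=1 -> changes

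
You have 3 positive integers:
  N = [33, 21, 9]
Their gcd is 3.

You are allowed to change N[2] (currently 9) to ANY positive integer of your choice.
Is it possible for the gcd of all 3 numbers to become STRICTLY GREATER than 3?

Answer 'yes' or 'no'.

Answer: no

Derivation:
Current gcd = 3
gcd of all OTHER numbers (without N[2]=9): gcd([33, 21]) = 3
The new gcd after any change is gcd(3, new_value).
This can be at most 3.
Since 3 = old gcd 3, the gcd can only stay the same or decrease.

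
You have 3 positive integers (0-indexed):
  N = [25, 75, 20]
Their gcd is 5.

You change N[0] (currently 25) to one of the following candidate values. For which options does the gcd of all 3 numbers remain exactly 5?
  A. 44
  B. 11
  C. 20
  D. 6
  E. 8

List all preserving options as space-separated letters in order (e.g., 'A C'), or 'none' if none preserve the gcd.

Old gcd = 5; gcd of others (without N[0]) = 5
New gcd for candidate v: gcd(5, v). Preserves old gcd iff gcd(5, v) = 5.
  Option A: v=44, gcd(5,44)=1 -> changes
  Option B: v=11, gcd(5,11)=1 -> changes
  Option C: v=20, gcd(5,20)=5 -> preserves
  Option D: v=6, gcd(5,6)=1 -> changes
  Option E: v=8, gcd(5,8)=1 -> changes

Answer: C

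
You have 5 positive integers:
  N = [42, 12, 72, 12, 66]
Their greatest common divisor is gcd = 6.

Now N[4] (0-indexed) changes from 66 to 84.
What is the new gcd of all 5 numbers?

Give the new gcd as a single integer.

Numbers: [42, 12, 72, 12, 66], gcd = 6
Change: index 4, 66 -> 84
gcd of the OTHER numbers (without index 4): gcd([42, 12, 72, 12]) = 6
New gcd = gcd(g_others, new_val) = gcd(6, 84) = 6

Answer: 6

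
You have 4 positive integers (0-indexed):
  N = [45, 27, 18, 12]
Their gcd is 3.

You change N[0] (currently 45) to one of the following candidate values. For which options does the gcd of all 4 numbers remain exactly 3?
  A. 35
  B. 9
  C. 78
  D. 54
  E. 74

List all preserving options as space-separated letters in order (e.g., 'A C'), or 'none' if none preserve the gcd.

Old gcd = 3; gcd of others (without N[0]) = 3
New gcd for candidate v: gcd(3, v). Preserves old gcd iff gcd(3, v) = 3.
  Option A: v=35, gcd(3,35)=1 -> changes
  Option B: v=9, gcd(3,9)=3 -> preserves
  Option C: v=78, gcd(3,78)=3 -> preserves
  Option D: v=54, gcd(3,54)=3 -> preserves
  Option E: v=74, gcd(3,74)=1 -> changes

Answer: B C D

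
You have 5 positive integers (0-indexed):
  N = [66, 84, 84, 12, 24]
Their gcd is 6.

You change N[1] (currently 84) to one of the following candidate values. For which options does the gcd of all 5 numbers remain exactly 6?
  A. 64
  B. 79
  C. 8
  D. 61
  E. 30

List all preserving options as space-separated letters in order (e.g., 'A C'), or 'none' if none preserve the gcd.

Old gcd = 6; gcd of others (without N[1]) = 6
New gcd for candidate v: gcd(6, v). Preserves old gcd iff gcd(6, v) = 6.
  Option A: v=64, gcd(6,64)=2 -> changes
  Option B: v=79, gcd(6,79)=1 -> changes
  Option C: v=8, gcd(6,8)=2 -> changes
  Option D: v=61, gcd(6,61)=1 -> changes
  Option E: v=30, gcd(6,30)=6 -> preserves

Answer: E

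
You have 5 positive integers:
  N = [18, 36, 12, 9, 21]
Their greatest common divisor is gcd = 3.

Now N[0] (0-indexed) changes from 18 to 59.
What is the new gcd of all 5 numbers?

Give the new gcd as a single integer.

Answer: 1

Derivation:
Numbers: [18, 36, 12, 9, 21], gcd = 3
Change: index 0, 18 -> 59
gcd of the OTHER numbers (without index 0): gcd([36, 12, 9, 21]) = 3
New gcd = gcd(g_others, new_val) = gcd(3, 59) = 1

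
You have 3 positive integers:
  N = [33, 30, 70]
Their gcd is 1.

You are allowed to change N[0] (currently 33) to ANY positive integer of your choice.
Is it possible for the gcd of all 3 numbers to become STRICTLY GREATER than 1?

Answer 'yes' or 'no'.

Answer: yes

Derivation:
Current gcd = 1
gcd of all OTHER numbers (without N[0]=33): gcd([30, 70]) = 10
The new gcd after any change is gcd(10, new_value).
This can be at most 10.
Since 10 > old gcd 1, the gcd CAN increase (e.g., set N[0] = 10).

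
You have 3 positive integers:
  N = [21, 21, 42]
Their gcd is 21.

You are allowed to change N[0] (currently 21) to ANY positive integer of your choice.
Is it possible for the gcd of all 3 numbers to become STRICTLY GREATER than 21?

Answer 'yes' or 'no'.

Current gcd = 21
gcd of all OTHER numbers (without N[0]=21): gcd([21, 42]) = 21
The new gcd after any change is gcd(21, new_value).
This can be at most 21.
Since 21 = old gcd 21, the gcd can only stay the same or decrease.

Answer: no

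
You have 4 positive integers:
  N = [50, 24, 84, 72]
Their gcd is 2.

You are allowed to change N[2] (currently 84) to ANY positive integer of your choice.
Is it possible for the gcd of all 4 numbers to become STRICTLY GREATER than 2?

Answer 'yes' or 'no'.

Current gcd = 2
gcd of all OTHER numbers (without N[2]=84): gcd([50, 24, 72]) = 2
The new gcd after any change is gcd(2, new_value).
This can be at most 2.
Since 2 = old gcd 2, the gcd can only stay the same or decrease.

Answer: no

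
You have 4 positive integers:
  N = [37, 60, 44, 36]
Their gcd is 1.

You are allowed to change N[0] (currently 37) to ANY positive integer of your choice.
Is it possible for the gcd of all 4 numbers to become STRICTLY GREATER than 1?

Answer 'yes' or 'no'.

Current gcd = 1
gcd of all OTHER numbers (without N[0]=37): gcd([60, 44, 36]) = 4
The new gcd after any change is gcd(4, new_value).
This can be at most 4.
Since 4 > old gcd 1, the gcd CAN increase (e.g., set N[0] = 4).

Answer: yes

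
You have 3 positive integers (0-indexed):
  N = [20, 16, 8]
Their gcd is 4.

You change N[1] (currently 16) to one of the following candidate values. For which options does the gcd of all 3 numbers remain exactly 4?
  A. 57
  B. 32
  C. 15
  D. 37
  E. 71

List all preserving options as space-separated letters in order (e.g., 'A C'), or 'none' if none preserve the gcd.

Answer: B

Derivation:
Old gcd = 4; gcd of others (without N[1]) = 4
New gcd for candidate v: gcd(4, v). Preserves old gcd iff gcd(4, v) = 4.
  Option A: v=57, gcd(4,57)=1 -> changes
  Option B: v=32, gcd(4,32)=4 -> preserves
  Option C: v=15, gcd(4,15)=1 -> changes
  Option D: v=37, gcd(4,37)=1 -> changes
  Option E: v=71, gcd(4,71)=1 -> changes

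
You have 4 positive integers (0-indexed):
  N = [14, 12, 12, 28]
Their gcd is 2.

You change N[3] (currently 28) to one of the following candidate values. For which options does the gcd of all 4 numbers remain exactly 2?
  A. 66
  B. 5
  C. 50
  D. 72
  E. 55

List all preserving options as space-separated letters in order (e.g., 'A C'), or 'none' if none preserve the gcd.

Old gcd = 2; gcd of others (without N[3]) = 2
New gcd for candidate v: gcd(2, v). Preserves old gcd iff gcd(2, v) = 2.
  Option A: v=66, gcd(2,66)=2 -> preserves
  Option B: v=5, gcd(2,5)=1 -> changes
  Option C: v=50, gcd(2,50)=2 -> preserves
  Option D: v=72, gcd(2,72)=2 -> preserves
  Option E: v=55, gcd(2,55)=1 -> changes

Answer: A C D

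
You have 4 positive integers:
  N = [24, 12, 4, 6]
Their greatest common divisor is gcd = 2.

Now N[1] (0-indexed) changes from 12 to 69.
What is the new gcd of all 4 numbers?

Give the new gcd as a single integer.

Numbers: [24, 12, 4, 6], gcd = 2
Change: index 1, 12 -> 69
gcd of the OTHER numbers (without index 1): gcd([24, 4, 6]) = 2
New gcd = gcd(g_others, new_val) = gcd(2, 69) = 1

Answer: 1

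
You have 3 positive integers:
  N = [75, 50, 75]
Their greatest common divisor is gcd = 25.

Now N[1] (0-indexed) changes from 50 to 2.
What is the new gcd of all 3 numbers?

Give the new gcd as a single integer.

Answer: 1

Derivation:
Numbers: [75, 50, 75], gcd = 25
Change: index 1, 50 -> 2
gcd of the OTHER numbers (without index 1): gcd([75, 75]) = 75
New gcd = gcd(g_others, new_val) = gcd(75, 2) = 1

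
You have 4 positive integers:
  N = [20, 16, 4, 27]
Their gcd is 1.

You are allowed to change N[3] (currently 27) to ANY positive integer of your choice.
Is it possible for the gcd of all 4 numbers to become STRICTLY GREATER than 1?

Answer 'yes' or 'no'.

Current gcd = 1
gcd of all OTHER numbers (without N[3]=27): gcd([20, 16, 4]) = 4
The new gcd after any change is gcd(4, new_value).
This can be at most 4.
Since 4 > old gcd 1, the gcd CAN increase (e.g., set N[3] = 4).

Answer: yes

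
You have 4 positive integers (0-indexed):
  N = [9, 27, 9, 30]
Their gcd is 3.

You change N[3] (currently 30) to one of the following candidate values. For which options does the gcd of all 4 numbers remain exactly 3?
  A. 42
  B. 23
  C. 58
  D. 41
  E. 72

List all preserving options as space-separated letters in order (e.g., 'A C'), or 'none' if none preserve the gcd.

Answer: A

Derivation:
Old gcd = 3; gcd of others (without N[3]) = 9
New gcd for candidate v: gcd(9, v). Preserves old gcd iff gcd(9, v) = 3.
  Option A: v=42, gcd(9,42)=3 -> preserves
  Option B: v=23, gcd(9,23)=1 -> changes
  Option C: v=58, gcd(9,58)=1 -> changes
  Option D: v=41, gcd(9,41)=1 -> changes
  Option E: v=72, gcd(9,72)=9 -> changes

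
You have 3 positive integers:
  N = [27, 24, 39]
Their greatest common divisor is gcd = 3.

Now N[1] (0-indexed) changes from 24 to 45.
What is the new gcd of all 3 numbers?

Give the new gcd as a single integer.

Numbers: [27, 24, 39], gcd = 3
Change: index 1, 24 -> 45
gcd of the OTHER numbers (without index 1): gcd([27, 39]) = 3
New gcd = gcd(g_others, new_val) = gcd(3, 45) = 3

Answer: 3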